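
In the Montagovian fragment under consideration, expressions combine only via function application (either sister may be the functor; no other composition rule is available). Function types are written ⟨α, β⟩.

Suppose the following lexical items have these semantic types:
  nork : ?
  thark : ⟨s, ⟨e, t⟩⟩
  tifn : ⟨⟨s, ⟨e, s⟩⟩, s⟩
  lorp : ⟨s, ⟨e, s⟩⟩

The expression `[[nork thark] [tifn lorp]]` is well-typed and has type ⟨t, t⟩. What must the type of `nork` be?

⟨⟨s, ⟨e, t⟩⟩, ⟨s, ⟨t, t⟩⟩⟩

[[nork thark] [tifn lorp]] must have type ⟨t, t⟩. The sister [tifn lorp] has type s; that is not a function onto ⟨t, t⟩, so [nork thark] must be the functor, of type ⟨s, ⟨t, t⟩⟩.
[nork thark] must have type ⟨s, ⟨t, t⟩⟩. The sister thark has type ⟨s, ⟨e, t⟩⟩; that is not a function onto ⟨s, ⟨t, t⟩⟩, so nork must be the functor, of type ⟨⟨s, ⟨e, t⟩⟩, ⟨s, ⟨t, t⟩⟩⟩.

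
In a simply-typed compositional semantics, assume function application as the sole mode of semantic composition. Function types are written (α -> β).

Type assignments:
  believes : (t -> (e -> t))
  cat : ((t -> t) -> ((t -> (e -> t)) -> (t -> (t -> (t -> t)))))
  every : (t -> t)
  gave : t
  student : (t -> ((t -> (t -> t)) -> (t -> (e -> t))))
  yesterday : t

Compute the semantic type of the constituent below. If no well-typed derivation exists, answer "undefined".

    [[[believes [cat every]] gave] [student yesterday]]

(t -> (e -> t))

[cat every]: ((t -> t) -> ((t -> (e -> t)) -> (t -> (t -> (t -> t))))) applied to (t -> t) yields ((t -> (e -> t)) -> (t -> (t -> (t -> t)))).
[believes [cat every]]: ((t -> (e -> t)) -> (t -> (t -> (t -> t)))) applied to (t -> (e -> t)) yields (t -> (t -> (t -> t))).
[[believes [cat every]] gave]: (t -> (t -> (t -> t))) applied to t yields (t -> (t -> t)).
[student yesterday]: (t -> ((t -> (t -> t)) -> (t -> (e -> t)))) applied to t yields ((t -> (t -> t)) -> (t -> (e -> t))).
[[[believes [cat every]] gave] [student yesterday]]: ((t -> (t -> t)) -> (t -> (e -> t))) applied to (t -> (t -> t)) yields (t -> (e -> t)).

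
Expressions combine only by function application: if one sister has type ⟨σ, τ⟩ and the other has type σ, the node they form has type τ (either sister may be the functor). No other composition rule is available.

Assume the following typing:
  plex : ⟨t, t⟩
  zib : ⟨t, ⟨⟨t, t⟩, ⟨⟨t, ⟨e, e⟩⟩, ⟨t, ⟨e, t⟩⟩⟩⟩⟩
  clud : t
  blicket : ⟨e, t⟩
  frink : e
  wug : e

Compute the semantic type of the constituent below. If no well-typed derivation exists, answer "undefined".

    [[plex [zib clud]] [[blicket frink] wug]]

[zib clud]: functor zib : ⟨t, ⟨⟨t, t⟩, ⟨⟨t, ⟨e, e⟩⟩, ⟨t, ⟨e, t⟩⟩⟩⟩⟩, argument clud : t; result ⟨⟨t, t⟩, ⟨⟨t, ⟨e, e⟩⟩, ⟨t, ⟨e, t⟩⟩⟩⟩.
[plex [zib clud]]: functor [zib clud] : ⟨⟨t, t⟩, ⟨⟨t, ⟨e, e⟩⟩, ⟨t, ⟨e, t⟩⟩⟩⟩, argument plex : ⟨t, t⟩; result ⟨⟨t, ⟨e, e⟩⟩, ⟨t, ⟨e, t⟩⟩⟩.
[blicket frink]: functor blicket : ⟨e, t⟩, argument frink : e; result t.
[[blicket frink] wug]: t with e — neither is a function whose domain matches the other; composition fails here.

undefined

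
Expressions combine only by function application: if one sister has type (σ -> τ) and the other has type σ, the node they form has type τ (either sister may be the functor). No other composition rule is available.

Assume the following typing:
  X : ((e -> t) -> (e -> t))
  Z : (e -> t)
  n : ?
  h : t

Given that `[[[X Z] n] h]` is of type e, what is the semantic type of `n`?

((e -> t) -> (t -> e))

[[[X Z] n] h] is required to be e. h : t cannot yield e as functor, so [[X Z] n] : (t -> e).
[[X Z] n] is required to be (t -> e). [X Z] : (e -> t) cannot yield (t -> e) as functor, so n : ((e -> t) -> (t -> e)).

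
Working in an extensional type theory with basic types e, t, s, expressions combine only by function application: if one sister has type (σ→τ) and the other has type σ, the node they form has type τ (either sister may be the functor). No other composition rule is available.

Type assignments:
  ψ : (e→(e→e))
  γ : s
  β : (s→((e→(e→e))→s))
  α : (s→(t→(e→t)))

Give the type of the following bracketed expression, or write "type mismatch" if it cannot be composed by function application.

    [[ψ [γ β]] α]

(t→(e→t))

[γ β]: β is (s→((e→(e→e))→s)), γ is s; result ((e→(e→e))→s).
[ψ [γ β]]: [γ β] is ((e→(e→e))→s), ψ is (e→(e→e)); result s.
[[ψ [γ β]] α]: α is (s→(t→(e→t))), [ψ [γ β]] is s; result (t→(e→t)).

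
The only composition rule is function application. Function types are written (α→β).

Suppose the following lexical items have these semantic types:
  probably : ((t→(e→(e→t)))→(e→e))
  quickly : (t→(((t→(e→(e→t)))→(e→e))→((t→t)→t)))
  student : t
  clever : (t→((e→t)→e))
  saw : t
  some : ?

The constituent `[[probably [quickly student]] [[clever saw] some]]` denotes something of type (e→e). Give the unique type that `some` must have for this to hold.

[[probably [quickly student]] [[clever saw] some]] must have type (e→e). The sister [probably [quickly student]] has type ((t→t)→t); that is not a function onto (e→e), so [[clever saw] some] must be the functor, of type (((t→t)→t)→(e→e)).
[[clever saw] some] must have type (((t→t)→t)→(e→e)). The sister [clever saw] has type ((e→t)→e); that is not a function onto (((t→t)→t)→(e→e)), so some must be the functor, of type (((e→t)→e)→(((t→t)→t)→(e→e))).

(((e→t)→e)→(((t→t)→t)→(e→e)))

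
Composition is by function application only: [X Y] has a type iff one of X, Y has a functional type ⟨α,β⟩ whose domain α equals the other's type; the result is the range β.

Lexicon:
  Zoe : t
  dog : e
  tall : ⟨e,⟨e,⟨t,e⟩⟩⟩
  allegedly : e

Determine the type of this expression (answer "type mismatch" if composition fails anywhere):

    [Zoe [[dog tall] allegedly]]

e

[dog tall]: ⟨e,⟨e,⟨t,e⟩⟩⟩ applied to e yields ⟨e,⟨t,e⟩⟩.
[[dog tall] allegedly]: ⟨e,⟨t,e⟩⟩ applied to e yields ⟨t,e⟩.
[Zoe [[dog tall] allegedly]]: ⟨t,e⟩ applied to t yields e.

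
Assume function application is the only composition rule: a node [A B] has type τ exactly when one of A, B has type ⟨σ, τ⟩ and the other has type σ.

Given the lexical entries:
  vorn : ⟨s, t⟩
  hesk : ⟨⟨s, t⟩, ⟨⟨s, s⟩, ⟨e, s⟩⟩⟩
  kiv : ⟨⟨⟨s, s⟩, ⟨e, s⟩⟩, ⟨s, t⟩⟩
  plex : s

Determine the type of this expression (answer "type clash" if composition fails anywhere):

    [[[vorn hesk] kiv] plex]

[vorn hesk]: hesk is ⟨⟨s, t⟩, ⟨⟨s, s⟩, ⟨e, s⟩⟩⟩, vorn is ⟨s, t⟩; result ⟨⟨s, s⟩, ⟨e, s⟩⟩.
[[vorn hesk] kiv]: kiv is ⟨⟨⟨s, s⟩, ⟨e, s⟩⟩, ⟨s, t⟩⟩, [vorn hesk] is ⟨⟨s, s⟩, ⟨e, s⟩⟩; result ⟨s, t⟩.
[[[vorn hesk] kiv] plex]: [[vorn hesk] kiv] is ⟨s, t⟩, plex is s; result t.

t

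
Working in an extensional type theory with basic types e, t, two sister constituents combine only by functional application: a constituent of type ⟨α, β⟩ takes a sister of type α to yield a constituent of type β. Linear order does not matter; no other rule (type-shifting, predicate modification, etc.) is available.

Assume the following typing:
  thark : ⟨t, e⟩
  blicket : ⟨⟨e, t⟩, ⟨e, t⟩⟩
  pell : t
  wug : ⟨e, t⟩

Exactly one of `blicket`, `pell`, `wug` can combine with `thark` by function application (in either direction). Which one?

pell

blicket : ⟨⟨e, t⟩, ⟨e, t⟩⟩ — does not combine with thark.
pell — combines: thark : ⟨t, e⟩ takes pell : t as argument, giving e.
wug : ⟨e, t⟩ — does not combine with thark.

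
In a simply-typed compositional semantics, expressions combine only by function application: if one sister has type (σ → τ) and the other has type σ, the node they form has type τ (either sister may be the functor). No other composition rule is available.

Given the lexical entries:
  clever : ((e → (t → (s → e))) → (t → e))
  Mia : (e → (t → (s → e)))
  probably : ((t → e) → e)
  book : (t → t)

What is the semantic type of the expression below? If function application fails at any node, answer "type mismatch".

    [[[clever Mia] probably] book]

[clever Mia]: ((e → (t → (s → e))) → (t → e)) applied to (e → (t → (s → e))) yields (t → e).
[[clever Mia] probably]: ((t → e) → e) applied to (t → e) yields e.
[[[clever Mia] probably] book]: e and (t → t) cannot combine by function application — type clash.

type mismatch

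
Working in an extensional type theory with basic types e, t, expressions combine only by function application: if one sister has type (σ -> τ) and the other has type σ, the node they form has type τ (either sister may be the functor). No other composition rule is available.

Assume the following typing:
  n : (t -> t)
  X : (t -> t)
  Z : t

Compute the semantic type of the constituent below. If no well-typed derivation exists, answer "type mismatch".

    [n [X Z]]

[X Z]: functor X : (t -> t), argument Z : t; result t.
[n [X Z]]: functor n : (t -> t), argument [X Z] : t; result t.

t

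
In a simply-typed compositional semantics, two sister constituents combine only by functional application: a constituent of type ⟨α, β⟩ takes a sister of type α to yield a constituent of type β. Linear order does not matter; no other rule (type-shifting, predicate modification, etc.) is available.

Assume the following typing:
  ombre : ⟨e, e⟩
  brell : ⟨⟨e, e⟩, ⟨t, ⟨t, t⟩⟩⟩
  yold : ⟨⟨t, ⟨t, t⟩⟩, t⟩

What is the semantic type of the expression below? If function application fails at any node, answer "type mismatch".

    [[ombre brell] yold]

t

[ombre brell] — brell of type ⟨⟨e, e⟩, ⟨t, ⟨t, t⟩⟩⟩ combines with ombre of type ⟨e, e⟩: type ⟨t, ⟨t, t⟩⟩.
[[ombre brell] yold] — yold of type ⟨⟨t, ⟨t, t⟩⟩, t⟩ combines with [ombre brell] of type ⟨t, ⟨t, t⟩⟩: type t.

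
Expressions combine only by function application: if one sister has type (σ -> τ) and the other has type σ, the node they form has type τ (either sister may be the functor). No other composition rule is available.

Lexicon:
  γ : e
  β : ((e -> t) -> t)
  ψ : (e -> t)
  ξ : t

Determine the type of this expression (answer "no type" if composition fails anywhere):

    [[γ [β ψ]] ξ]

At [β ψ], β : ((e -> t) -> t) takes ψ : (e -> t), giving t.
[γ [β ψ]]: e and t cannot combine by function application — type clash.

no type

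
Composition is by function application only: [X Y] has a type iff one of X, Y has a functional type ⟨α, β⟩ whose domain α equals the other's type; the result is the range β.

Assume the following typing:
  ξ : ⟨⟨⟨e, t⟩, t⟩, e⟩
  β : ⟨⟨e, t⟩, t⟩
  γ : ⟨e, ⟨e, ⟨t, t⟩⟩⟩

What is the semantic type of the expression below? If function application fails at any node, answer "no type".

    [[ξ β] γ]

[ξ β]: ξ is ⟨⟨⟨e, t⟩, t⟩, e⟩, β is ⟨⟨e, t⟩, t⟩; result e.
[[ξ β] γ]: γ is ⟨e, ⟨e, ⟨t, t⟩⟩⟩, [ξ β] is e; result ⟨e, ⟨t, t⟩⟩.

⟨e, ⟨t, t⟩⟩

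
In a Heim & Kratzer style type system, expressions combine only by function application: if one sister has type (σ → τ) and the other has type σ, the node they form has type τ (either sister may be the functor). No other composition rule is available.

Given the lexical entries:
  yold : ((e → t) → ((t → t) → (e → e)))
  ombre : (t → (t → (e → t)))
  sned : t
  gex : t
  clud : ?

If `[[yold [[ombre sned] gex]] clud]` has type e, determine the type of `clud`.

At [[yold [[ombre sned] gex]] clud] (required: e): [yold [[ombre sned] gex]] is ((t → t) → (e → e)), which is not a function with range e; hence clud is the functor — type (((t → t) → (e → e)) → e).

(((t → t) → (e → e)) → e)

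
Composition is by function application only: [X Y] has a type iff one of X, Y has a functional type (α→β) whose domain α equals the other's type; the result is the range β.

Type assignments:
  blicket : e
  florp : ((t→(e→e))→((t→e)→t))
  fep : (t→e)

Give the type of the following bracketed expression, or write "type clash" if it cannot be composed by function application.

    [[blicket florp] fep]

At [blicket florp]: neither e nor ((t→(e→e))→((t→e)→t)) can take the other as argument; the node is ill-typed.

type clash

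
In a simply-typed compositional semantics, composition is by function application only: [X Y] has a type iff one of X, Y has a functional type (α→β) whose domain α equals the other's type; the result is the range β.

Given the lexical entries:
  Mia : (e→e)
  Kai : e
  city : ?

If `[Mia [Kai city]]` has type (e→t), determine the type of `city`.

(e→((e→e)→(e→t)))

At [Mia [Kai city]] (required: (e→t)): Mia is (e→e), which is not a function with range (e→t); hence [Kai city] is the functor — type ((e→e)→(e→t)).
At [Kai city] (required: ((e→e)→(e→t))): Kai is e, which is not a function with range ((e→e)→(e→t)); hence city is the functor — type (e→((e→e)→(e→t))).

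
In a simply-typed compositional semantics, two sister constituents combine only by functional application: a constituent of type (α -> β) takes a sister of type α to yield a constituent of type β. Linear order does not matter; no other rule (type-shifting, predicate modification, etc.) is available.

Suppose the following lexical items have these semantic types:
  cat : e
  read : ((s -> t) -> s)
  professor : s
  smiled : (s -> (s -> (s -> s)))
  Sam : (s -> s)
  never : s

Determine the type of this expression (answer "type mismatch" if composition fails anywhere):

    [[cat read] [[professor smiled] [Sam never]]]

At [cat read]: neither e nor ((s -> t) -> s) can take the other as argument; the node is ill-typed.

type mismatch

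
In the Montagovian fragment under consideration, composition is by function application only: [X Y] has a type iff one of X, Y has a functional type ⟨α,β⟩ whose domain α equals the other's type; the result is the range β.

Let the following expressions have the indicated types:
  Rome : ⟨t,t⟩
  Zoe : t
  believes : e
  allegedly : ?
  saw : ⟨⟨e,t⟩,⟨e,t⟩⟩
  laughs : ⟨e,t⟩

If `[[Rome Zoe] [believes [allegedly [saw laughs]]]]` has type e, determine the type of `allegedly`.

⟨⟨e,t⟩,⟨e,⟨t,e⟩⟩⟩

At [[Rome Zoe] [believes [allegedly [saw laughs]]]] (required: e): [Rome Zoe] is t, which is not a function with range e; hence [believes [allegedly [saw laughs]]] is the functor — type ⟨t,e⟩.
At [believes [allegedly [saw laughs]]] (required: ⟨t,e⟩): believes is e, which is not a function with range ⟨t,e⟩; hence [allegedly [saw laughs]] is the functor — type ⟨e,⟨t,e⟩⟩.
At [allegedly [saw laughs]] (required: ⟨e,⟨t,e⟩⟩): [saw laughs] is ⟨e,t⟩, which is not a function with range ⟨e,⟨t,e⟩⟩; hence allegedly is the functor — type ⟨⟨e,t⟩,⟨e,⟨t,e⟩⟩⟩.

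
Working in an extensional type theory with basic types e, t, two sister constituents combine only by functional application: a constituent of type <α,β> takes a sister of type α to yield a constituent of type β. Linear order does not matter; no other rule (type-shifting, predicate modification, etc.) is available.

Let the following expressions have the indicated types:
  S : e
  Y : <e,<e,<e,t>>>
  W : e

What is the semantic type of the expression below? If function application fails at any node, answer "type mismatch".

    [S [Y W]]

[Y W]: <e,<e,<e,t>>> applied to e yields <e,<e,t>>.
[S [Y W]]: <e,<e,t>> applied to e yields <e,t>.

<e,t>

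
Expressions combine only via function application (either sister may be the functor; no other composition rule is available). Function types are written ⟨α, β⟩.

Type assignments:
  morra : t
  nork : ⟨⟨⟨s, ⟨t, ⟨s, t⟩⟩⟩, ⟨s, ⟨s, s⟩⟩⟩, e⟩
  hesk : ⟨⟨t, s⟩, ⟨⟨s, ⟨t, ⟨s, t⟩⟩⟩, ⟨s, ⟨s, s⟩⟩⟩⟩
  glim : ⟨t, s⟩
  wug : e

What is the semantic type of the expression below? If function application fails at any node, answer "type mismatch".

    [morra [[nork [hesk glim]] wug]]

[hesk glim]: hesk is ⟨⟨t, s⟩, ⟨⟨s, ⟨t, ⟨s, t⟩⟩⟩, ⟨s, ⟨s, s⟩⟩⟩⟩, glim is ⟨t, s⟩; result ⟨⟨s, ⟨t, ⟨s, t⟩⟩⟩, ⟨s, ⟨s, s⟩⟩⟩.
[nork [hesk glim]]: nork is ⟨⟨⟨s, ⟨t, ⟨s, t⟩⟩⟩, ⟨s, ⟨s, s⟩⟩⟩, e⟩, [hesk glim] is ⟨⟨s, ⟨t, ⟨s, t⟩⟩⟩, ⟨s, ⟨s, s⟩⟩⟩; result e.
[[nork [hesk glim]] wug]: e with e — neither is a function whose domain matches the other; composition fails here.

type mismatch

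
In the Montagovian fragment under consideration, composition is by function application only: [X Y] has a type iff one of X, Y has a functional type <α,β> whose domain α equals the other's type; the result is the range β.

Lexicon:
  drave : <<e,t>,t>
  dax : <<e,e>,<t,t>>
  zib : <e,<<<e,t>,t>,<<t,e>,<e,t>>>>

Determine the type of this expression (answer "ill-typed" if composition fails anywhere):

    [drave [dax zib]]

[dax zib]: <<e,e>,<t,t>> and <e,<<<e,t>,t>,<<t,e>,<e,t>>>> cannot combine by function application — type clash.

ill-typed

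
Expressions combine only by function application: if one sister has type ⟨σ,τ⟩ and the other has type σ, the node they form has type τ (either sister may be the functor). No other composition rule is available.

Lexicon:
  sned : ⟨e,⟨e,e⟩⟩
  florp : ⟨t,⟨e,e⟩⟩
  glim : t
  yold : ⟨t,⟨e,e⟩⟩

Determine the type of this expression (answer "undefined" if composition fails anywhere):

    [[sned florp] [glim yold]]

undefined

[sned florp]: ⟨e,⟨e,e⟩⟩ with ⟨t,⟨e,e⟩⟩ — neither is a function whose domain matches the other; composition fails here.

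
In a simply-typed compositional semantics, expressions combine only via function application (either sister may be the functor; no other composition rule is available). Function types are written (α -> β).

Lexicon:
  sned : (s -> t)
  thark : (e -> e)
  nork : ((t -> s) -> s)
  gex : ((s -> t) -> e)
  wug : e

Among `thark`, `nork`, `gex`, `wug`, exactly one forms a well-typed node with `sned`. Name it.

thark : (e -> e) — sned needs s; thark needs e; neither fits.
nork : ((t -> s) -> s) — sned needs s; nork needs (t -> s); neither fits.
gex — combines: gex : ((s -> t) -> e) takes sned : (s -> t) as argument, giving e.
wug : e — sned needs s; wug needs nothing (atomic); neither fits.

gex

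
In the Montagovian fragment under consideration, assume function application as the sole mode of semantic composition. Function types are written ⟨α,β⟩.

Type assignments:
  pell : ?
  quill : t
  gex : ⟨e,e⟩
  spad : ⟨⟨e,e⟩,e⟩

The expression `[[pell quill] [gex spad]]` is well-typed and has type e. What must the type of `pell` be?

⟨t,⟨e,e⟩⟩

[[pell quill] [gex spad]] is required to be e. [gex spad] : e cannot yield e as functor, so [pell quill] : ⟨e,e⟩.
[pell quill] is required to be ⟨e,e⟩. quill : t cannot yield ⟨e,e⟩ as functor, so pell : ⟨t,⟨e,e⟩⟩.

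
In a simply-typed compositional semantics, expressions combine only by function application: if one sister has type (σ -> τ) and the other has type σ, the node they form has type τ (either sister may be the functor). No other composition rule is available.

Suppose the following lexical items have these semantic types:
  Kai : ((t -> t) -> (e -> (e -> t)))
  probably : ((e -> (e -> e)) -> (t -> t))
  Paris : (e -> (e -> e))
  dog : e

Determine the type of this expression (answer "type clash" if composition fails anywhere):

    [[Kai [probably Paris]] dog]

[probably Paris]: probably is ((e -> (e -> e)) -> (t -> t)), Paris is (e -> (e -> e)); result (t -> t).
[Kai [probably Paris]]: Kai is ((t -> t) -> (e -> (e -> t))), [probably Paris] is (t -> t); result (e -> (e -> t)).
[[Kai [probably Paris]] dog]: [Kai [probably Paris]] is (e -> (e -> t)), dog is e; result (e -> t).

(e -> t)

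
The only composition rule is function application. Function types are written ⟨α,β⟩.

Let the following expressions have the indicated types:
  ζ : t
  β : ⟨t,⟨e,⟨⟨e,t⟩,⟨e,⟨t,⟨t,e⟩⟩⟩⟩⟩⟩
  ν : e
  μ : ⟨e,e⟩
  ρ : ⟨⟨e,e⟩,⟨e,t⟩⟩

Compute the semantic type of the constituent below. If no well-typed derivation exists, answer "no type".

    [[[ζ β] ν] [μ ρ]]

[ζ β]: β is ⟨t,⟨e,⟨⟨e,t⟩,⟨e,⟨t,⟨t,e⟩⟩⟩⟩⟩⟩, ζ is t; result ⟨e,⟨⟨e,t⟩,⟨e,⟨t,⟨t,e⟩⟩⟩⟩⟩.
[[ζ β] ν]: [ζ β] is ⟨e,⟨⟨e,t⟩,⟨e,⟨t,⟨t,e⟩⟩⟩⟩⟩, ν is e; result ⟨⟨e,t⟩,⟨e,⟨t,⟨t,e⟩⟩⟩⟩.
[μ ρ]: ρ is ⟨⟨e,e⟩,⟨e,t⟩⟩, μ is ⟨e,e⟩; result ⟨e,t⟩.
[[[ζ β] ν] [μ ρ]]: [[ζ β] ν] is ⟨⟨e,t⟩,⟨e,⟨t,⟨t,e⟩⟩⟩⟩, [μ ρ] is ⟨e,t⟩; result ⟨e,⟨t,⟨t,e⟩⟩⟩.

⟨e,⟨t,⟨t,e⟩⟩⟩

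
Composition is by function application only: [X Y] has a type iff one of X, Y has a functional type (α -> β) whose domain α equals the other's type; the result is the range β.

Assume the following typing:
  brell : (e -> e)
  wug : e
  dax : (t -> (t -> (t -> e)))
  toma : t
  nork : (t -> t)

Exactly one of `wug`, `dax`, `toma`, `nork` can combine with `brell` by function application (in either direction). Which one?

wug

wug — combines: brell : (e -> e) takes wug : e as argument, giving e.
dax : (t -> (t -> (t -> e))) — neither side's domain matches the other.
toma : t — neither side's domain matches the other.
nork : (t -> t) — neither side's domain matches the other.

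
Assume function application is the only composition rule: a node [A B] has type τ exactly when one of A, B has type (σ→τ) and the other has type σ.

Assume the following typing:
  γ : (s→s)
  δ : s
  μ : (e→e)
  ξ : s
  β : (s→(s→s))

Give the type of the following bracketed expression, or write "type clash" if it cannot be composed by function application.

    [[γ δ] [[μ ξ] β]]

type clash

[γ δ]: functor γ : (s→s), argument δ : s; result s.
[μ ξ]: (e→e) and s cannot combine by function application — type clash.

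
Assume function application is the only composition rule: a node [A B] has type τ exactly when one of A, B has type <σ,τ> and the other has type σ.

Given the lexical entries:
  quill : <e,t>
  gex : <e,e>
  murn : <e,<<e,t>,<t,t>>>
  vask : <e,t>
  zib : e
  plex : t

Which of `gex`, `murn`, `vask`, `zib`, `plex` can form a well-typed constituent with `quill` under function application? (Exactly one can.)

gex : <e,e> — neither side's domain matches the other.
murn : <e,<<e,t>,<t,t>>> — neither side's domain matches the other.
vask : <e,t> — neither side's domain matches the other.
zib — combines: quill : <e,t> takes zib : e as argument, giving t.
plex : t — neither side's domain matches the other.

zib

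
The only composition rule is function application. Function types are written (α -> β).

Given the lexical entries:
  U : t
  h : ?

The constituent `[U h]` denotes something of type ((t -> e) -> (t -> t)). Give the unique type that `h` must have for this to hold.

At [U h] (required: ((t -> e) -> (t -> t))): U is t, which is not a function with range ((t -> e) -> (t -> t)); hence h is the functor — type (t -> ((t -> e) -> (t -> t))).

(t -> ((t -> e) -> (t -> t)))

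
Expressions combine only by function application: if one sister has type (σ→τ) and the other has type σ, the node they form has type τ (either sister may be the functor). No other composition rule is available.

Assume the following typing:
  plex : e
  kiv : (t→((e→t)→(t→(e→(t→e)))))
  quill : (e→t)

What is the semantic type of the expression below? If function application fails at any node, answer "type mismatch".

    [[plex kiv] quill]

type mismatch

[plex kiv]: e and (t→((e→t)→(t→(e→(t→e))))) cannot combine by function application — type clash.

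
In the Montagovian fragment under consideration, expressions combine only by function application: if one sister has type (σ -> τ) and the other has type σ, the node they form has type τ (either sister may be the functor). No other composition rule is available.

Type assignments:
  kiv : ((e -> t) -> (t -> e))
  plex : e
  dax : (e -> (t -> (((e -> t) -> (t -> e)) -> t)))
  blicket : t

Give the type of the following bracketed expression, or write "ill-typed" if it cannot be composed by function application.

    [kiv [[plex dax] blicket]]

t

At [plex dax], dax : (e -> (t -> (((e -> t) -> (t -> e)) -> t))) takes plex : e, giving (t -> (((e -> t) -> (t -> e)) -> t)).
At [[plex dax] blicket], [plex dax] : (t -> (((e -> t) -> (t -> e)) -> t)) takes blicket : t, giving (((e -> t) -> (t -> e)) -> t).
At [kiv [[plex dax] blicket]], [[plex dax] blicket] : (((e -> t) -> (t -> e)) -> t) takes kiv : ((e -> t) -> (t -> e)), giving t.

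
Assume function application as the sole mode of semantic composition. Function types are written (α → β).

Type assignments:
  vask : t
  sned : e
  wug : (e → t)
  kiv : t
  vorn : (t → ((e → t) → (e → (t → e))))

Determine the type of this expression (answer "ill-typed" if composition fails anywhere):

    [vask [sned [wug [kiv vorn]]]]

e

[kiv vorn]: functor vorn : (t → ((e → t) → (e → (t → e)))), argument kiv : t; result ((e → t) → (e → (t → e))).
[wug [kiv vorn]]: functor [kiv vorn] : ((e → t) → (e → (t → e))), argument wug : (e → t); result (e → (t → e)).
[sned [wug [kiv vorn]]]: functor [wug [kiv vorn]] : (e → (t → e)), argument sned : e; result (t → e).
[vask [sned [wug [kiv vorn]]]]: functor [sned [wug [kiv vorn]]] : (t → e), argument vask : t; result e.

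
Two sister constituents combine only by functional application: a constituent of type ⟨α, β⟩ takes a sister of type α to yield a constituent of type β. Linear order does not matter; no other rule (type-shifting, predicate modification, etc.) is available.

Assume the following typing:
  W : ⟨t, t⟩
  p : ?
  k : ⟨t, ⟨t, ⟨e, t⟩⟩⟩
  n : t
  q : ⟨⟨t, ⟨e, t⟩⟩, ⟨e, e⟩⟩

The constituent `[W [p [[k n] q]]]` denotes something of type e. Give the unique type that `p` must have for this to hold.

⟨⟨e, e⟩, ⟨⟨t, t⟩, e⟩⟩

For [W [p [[k n] q]]] to have type e with W of type ⟨t, t⟩, [p [[k n] q]] must be the function: [p [[k n] q]] : ⟨⟨t, t⟩, e⟩.
For [p [[k n] q]] to have type ⟨⟨t, t⟩, e⟩ with [[k n] q] of type ⟨e, e⟩, p must be the function: p : ⟨⟨e, e⟩, ⟨⟨t, t⟩, e⟩⟩.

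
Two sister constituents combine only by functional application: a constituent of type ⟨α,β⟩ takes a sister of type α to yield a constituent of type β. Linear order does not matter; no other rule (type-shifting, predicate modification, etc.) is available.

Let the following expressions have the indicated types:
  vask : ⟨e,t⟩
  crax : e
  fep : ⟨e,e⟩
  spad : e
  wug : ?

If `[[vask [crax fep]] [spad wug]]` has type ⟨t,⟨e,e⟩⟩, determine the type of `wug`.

At [[vask [crax fep]] [spad wug]] (required: ⟨t,⟨e,e⟩⟩): [vask [crax fep]] is t, which is not a function with range ⟨t,⟨e,e⟩⟩; hence [spad wug] is the functor — type ⟨t,⟨t,⟨e,e⟩⟩⟩.
At [spad wug] (required: ⟨t,⟨t,⟨e,e⟩⟩⟩): spad is e, which is not a function with range ⟨t,⟨t,⟨e,e⟩⟩⟩; hence wug is the functor — type ⟨e,⟨t,⟨t,⟨e,e⟩⟩⟩⟩.

⟨e,⟨t,⟨t,⟨e,e⟩⟩⟩⟩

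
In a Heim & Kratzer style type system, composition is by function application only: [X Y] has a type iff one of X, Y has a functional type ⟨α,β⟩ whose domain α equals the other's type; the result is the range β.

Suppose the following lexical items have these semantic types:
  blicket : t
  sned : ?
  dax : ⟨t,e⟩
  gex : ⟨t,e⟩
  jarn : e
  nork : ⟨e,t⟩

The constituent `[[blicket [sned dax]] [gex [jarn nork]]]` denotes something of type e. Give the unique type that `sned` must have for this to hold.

[[blicket [sned dax]] [gex [jarn nork]]] must have type e. The sister [gex [jarn nork]] has type e; that is not a function onto e, so [blicket [sned dax]] must be the functor, of type ⟨e,e⟩.
[blicket [sned dax]] must have type ⟨e,e⟩. The sister blicket has type t; that is not a function onto ⟨e,e⟩, so [sned dax] must be the functor, of type ⟨t,⟨e,e⟩⟩.
[sned dax] must have type ⟨t,⟨e,e⟩⟩. The sister dax has type ⟨t,e⟩; that is not a function onto ⟨t,⟨e,e⟩⟩, so sned must be the functor, of type ⟨⟨t,e⟩,⟨t,⟨e,e⟩⟩⟩.

⟨⟨t,e⟩,⟨t,⟨e,e⟩⟩⟩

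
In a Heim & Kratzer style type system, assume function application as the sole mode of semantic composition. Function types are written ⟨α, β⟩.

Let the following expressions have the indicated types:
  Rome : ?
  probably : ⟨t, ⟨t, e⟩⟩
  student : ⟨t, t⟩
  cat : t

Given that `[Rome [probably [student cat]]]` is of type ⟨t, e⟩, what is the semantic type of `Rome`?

⟨⟨t, e⟩, ⟨t, e⟩⟩

At [Rome [probably [student cat]]] (required: ⟨t, e⟩): [probably [student cat]] is ⟨t, e⟩, which is not a function with range ⟨t, e⟩; hence Rome is the functor — type ⟨⟨t, e⟩, ⟨t, e⟩⟩.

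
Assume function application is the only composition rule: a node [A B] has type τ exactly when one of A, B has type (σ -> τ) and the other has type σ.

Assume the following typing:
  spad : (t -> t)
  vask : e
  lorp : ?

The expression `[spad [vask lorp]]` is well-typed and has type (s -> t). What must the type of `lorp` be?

[spad [vask lorp]] is required to be (s -> t). spad : (t -> t) cannot yield (s -> t) as functor, so [vask lorp] : ((t -> t) -> (s -> t)).
[vask lorp] is required to be ((t -> t) -> (s -> t)). vask : e cannot yield ((t -> t) -> (s -> t)) as functor, so lorp : (e -> ((t -> t) -> (s -> t))).

(e -> ((t -> t) -> (s -> t)))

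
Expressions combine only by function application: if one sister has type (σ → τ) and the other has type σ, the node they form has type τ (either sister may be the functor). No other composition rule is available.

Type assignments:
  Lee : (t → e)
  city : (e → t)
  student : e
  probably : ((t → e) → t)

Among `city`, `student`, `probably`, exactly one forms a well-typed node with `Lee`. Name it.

probably

city : (e → t) — Lee needs t; city needs e; neither fits.
student : e — Lee needs t; student needs nothing (atomic); neither fits.
probably — combines: probably : ((t → e) → t) takes Lee : (t → e) as argument, giving t.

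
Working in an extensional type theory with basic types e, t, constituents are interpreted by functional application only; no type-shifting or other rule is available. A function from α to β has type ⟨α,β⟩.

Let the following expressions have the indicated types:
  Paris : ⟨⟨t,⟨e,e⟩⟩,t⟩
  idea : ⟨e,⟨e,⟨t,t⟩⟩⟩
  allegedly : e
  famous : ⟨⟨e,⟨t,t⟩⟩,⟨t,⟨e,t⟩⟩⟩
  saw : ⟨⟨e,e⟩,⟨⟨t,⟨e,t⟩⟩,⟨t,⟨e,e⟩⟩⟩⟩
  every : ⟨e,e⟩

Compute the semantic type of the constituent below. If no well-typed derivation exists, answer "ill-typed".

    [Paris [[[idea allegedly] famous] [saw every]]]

t

[idea allegedly]: ⟨e,⟨e,⟨t,t⟩⟩⟩ applied to e yields ⟨e,⟨t,t⟩⟩.
[[idea allegedly] famous]: ⟨⟨e,⟨t,t⟩⟩,⟨t,⟨e,t⟩⟩⟩ applied to ⟨e,⟨t,t⟩⟩ yields ⟨t,⟨e,t⟩⟩.
[saw every]: ⟨⟨e,e⟩,⟨⟨t,⟨e,t⟩⟩,⟨t,⟨e,e⟩⟩⟩⟩ applied to ⟨e,e⟩ yields ⟨⟨t,⟨e,t⟩⟩,⟨t,⟨e,e⟩⟩⟩.
[[[idea allegedly] famous] [saw every]]: ⟨⟨t,⟨e,t⟩⟩,⟨t,⟨e,e⟩⟩⟩ applied to ⟨t,⟨e,t⟩⟩ yields ⟨t,⟨e,e⟩⟩.
[Paris [[[idea allegedly] famous] [saw every]]]: ⟨⟨t,⟨e,e⟩⟩,t⟩ applied to ⟨t,⟨e,e⟩⟩ yields t.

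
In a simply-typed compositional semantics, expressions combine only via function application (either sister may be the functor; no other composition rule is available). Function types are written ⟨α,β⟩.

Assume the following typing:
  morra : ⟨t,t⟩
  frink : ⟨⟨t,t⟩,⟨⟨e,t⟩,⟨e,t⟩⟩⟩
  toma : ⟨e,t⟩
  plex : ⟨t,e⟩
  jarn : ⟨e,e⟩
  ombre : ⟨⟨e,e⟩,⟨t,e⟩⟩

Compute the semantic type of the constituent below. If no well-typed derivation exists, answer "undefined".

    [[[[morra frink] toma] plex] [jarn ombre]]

undefined

[morra frink]: ⟨⟨t,t⟩,⟨⟨e,t⟩,⟨e,t⟩⟩⟩ applied to ⟨t,t⟩ yields ⟨⟨e,t⟩,⟨e,t⟩⟩.
[[morra frink] toma]: ⟨⟨e,t⟩,⟨e,t⟩⟩ applied to ⟨e,t⟩ yields ⟨e,t⟩.
[[[morra frink] toma] plex]: ⟨e,t⟩ with ⟨t,e⟩ — neither is a function whose domain matches the other; composition fails here.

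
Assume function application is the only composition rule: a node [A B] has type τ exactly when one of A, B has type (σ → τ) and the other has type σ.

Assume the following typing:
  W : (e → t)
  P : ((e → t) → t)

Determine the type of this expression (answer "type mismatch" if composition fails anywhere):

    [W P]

At [W P], P : ((e → t) → t) takes W : (e → t), giving t.

t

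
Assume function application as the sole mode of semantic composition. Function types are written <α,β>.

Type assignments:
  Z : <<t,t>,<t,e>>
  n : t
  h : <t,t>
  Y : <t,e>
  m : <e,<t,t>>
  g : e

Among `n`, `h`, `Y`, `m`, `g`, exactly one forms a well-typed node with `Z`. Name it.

n : t — neither side's domain matches the other.
h — combines: Z : <<t,t>,<t,e>> takes h : <t,t> as argument, giving <t,e>.
Y : <t,e> — neither side's domain matches the other.
m : <e,<t,t>> — neither side's domain matches the other.
g : e — neither side's domain matches the other.

h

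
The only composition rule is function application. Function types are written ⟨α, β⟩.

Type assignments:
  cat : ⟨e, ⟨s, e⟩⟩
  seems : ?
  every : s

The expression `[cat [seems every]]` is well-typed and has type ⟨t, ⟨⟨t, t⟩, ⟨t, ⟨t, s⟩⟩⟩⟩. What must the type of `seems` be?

⟨s, ⟨⟨e, ⟨s, e⟩⟩, ⟨t, ⟨⟨t, t⟩, ⟨t, ⟨t, s⟩⟩⟩⟩⟩⟩

For [cat [seems every]] to have type ⟨t, ⟨⟨t, t⟩, ⟨t, ⟨t, s⟩⟩⟩⟩ with cat of type ⟨e, ⟨s, e⟩⟩, [seems every] must be the function: [seems every] : ⟨⟨e, ⟨s, e⟩⟩, ⟨t, ⟨⟨t, t⟩, ⟨t, ⟨t, s⟩⟩⟩⟩⟩.
For [seems every] to have type ⟨⟨e, ⟨s, e⟩⟩, ⟨t, ⟨⟨t, t⟩, ⟨t, ⟨t, s⟩⟩⟩⟩⟩ with every of type s, seems must be the function: seems : ⟨s, ⟨⟨e, ⟨s, e⟩⟩, ⟨t, ⟨⟨t, t⟩, ⟨t, ⟨t, s⟩⟩⟩⟩⟩⟩.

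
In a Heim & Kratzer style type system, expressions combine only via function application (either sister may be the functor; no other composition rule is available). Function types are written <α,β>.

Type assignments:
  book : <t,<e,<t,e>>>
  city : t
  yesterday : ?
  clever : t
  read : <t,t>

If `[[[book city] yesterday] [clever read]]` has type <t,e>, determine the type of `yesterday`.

<<e,<t,e>>,<t,<t,e>>>

[[[book city] yesterday] [clever read]] must have type <t,e>. The sister [clever read] has type t; that is not a function onto <t,e>, so [[book city] yesterday] must be the functor, of type <t,<t,e>>.
[[book city] yesterday] must have type <t,<t,e>>. The sister [book city] has type <e,<t,e>>; that is not a function onto <t,<t,e>>, so yesterday must be the functor, of type <<e,<t,e>>,<t,<t,e>>>.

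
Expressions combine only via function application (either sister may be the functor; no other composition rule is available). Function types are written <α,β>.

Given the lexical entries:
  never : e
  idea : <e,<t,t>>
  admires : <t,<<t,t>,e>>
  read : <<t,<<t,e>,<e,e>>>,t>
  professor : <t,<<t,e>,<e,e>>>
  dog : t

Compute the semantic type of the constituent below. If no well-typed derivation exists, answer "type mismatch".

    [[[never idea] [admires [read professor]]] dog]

type mismatch

[never idea] — idea of type <e,<t,t>> combines with never of type e: type <t,t>.
[read professor] — read of type <<t,<<t,e>,<e,e>>>,t> combines with professor of type <t,<<t,e>,<e,e>>>: type t.
[admires [read professor]] — admires of type <t,<<t,t>,e>> combines with [read professor] of type t: type <<t,t>,e>.
[[never idea] [admires [read professor]]] — [admires [read professor]] of type <<t,t>,e> combines with [never idea] of type <t,t>: type e.
[[[never idea] [admires [read professor]]] dog]: e and t cannot combine by function application — type clash.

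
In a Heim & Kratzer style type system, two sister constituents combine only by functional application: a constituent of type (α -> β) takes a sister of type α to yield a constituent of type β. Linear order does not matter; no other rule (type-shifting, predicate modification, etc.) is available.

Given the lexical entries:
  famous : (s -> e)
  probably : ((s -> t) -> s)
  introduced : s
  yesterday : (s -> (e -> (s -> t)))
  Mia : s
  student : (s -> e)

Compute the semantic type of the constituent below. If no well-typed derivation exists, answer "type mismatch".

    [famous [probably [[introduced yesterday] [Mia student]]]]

e

[introduced yesterday]: (s -> (e -> (s -> t))) applied to s yields (e -> (s -> t)).
[Mia student]: (s -> e) applied to s yields e.
[[introduced yesterday] [Mia student]]: (e -> (s -> t)) applied to e yields (s -> t).
[probably [[introduced yesterday] [Mia student]]]: ((s -> t) -> s) applied to (s -> t) yields s.
[famous [probably [[introduced yesterday] [Mia student]]]]: (s -> e) applied to s yields e.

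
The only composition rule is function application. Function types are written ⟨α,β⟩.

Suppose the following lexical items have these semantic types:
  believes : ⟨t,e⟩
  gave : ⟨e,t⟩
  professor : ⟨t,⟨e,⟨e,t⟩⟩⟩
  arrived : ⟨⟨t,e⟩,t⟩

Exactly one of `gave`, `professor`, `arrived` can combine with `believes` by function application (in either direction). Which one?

gave : ⟨e,t⟩ — neither side's domain matches the other.
professor : ⟨t,⟨e,⟨e,t⟩⟩⟩ — neither side's domain matches the other.
arrived — combines: arrived : ⟨⟨t,e⟩,t⟩ takes believes : ⟨t,e⟩ as argument, giving t.

arrived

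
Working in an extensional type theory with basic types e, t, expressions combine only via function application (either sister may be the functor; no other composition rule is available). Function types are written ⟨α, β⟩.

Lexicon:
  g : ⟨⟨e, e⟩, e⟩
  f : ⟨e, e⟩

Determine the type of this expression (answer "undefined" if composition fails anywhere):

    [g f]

e

At [g f], g : ⟨⟨e, e⟩, e⟩ takes f : ⟨e, e⟩, giving e.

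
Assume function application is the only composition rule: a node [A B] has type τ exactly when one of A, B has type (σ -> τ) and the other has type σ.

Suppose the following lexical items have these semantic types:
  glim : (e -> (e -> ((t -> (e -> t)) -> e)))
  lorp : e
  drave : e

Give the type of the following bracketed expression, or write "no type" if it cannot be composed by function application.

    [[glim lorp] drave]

((t -> (e -> t)) -> e)

At [glim lorp], glim : (e -> (e -> ((t -> (e -> t)) -> e))) takes lorp : e, giving (e -> ((t -> (e -> t)) -> e)).
At [[glim lorp] drave], [glim lorp] : (e -> ((t -> (e -> t)) -> e)) takes drave : e, giving ((t -> (e -> t)) -> e).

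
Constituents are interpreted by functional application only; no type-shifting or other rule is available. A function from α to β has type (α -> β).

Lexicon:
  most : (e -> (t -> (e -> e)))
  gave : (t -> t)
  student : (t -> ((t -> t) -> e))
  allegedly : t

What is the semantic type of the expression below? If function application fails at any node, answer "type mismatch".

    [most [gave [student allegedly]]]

(t -> (e -> e))

[student allegedly] — student of type (t -> ((t -> t) -> e)) combines with allegedly of type t: type ((t -> t) -> e).
[gave [student allegedly]] — [student allegedly] of type ((t -> t) -> e) combines with gave of type (t -> t): type e.
[most [gave [student allegedly]]] — most of type (e -> (t -> (e -> e))) combines with [gave [student allegedly]] of type e: type (t -> (e -> e)).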